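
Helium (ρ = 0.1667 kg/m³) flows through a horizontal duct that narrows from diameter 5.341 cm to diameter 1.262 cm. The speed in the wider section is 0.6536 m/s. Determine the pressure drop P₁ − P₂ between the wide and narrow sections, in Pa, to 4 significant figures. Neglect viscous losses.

The volume flow rate is constant, so v₂ = (A₁/A₂)v₁ = (22.40/1.251)·0.6536 = 11.71 m/s.
The pipe is horizontal, so Bernoulli reduces to P₁ + ½ρv₁² = P₂ + ½ρv₂².
P₁ − P₂ = ½·0.1667·(11.71² − 0.6536²) = ½·0.1667·136.6 = 11.39 Pa.

ΔP ≈ 11.39 Pa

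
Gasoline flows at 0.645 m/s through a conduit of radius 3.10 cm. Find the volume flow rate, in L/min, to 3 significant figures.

Q ≈ 117 L/min

Q = A·v = 0.00302 m² × 0.645 m/s = 0.00195 m³/s.
Converting: 0.00195 m³/s × 60000 = 117 L/min.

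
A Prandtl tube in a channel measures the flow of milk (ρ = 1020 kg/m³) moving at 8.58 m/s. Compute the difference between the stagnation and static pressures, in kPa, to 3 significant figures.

The dynamic pressure equals the rise in static pressure at the stagnation point: ΔP = ½ρv².
ΔP = ½·1020·8.58² = 37500 Pa.

37.5 kPa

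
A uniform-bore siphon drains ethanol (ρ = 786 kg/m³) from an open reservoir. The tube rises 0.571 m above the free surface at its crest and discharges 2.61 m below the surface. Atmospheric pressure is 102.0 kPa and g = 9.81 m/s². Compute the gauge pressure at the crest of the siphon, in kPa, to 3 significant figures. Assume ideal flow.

-24.5 kPa

From the surface to the outlet (both open to atmosphere, surface at rest): v = √(2g·h_out) = √(2·9.81·2.61) = 7.16 m/s.
With constant cross-section the crest speed equals v; applying Bernoulli from the surface up to the crest, P_top = P_atm − ½ρv² − ρg·h_top.
P_top = 102000 − ½·786·7.16² − 786·9.81·0.571 = 77500 Pa. So P_gauge = P_top − P_atm = -24500 Pa.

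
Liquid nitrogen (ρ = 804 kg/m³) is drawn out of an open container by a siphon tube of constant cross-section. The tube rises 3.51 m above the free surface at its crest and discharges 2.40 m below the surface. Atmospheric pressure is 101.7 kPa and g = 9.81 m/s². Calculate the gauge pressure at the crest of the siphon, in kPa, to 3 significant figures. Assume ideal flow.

-46.6 kPa

From the surface to the outlet (both open to atmosphere, surface at rest): v = √(2g·h_out) = √(2·9.81·2.40) = 6.86 m/s.
Continuity keeps v the same throughout the tube; from surface to crest, P_atm + 0 = P_top + ½ρv² + ρg·h_top.
P_top = 101700 − ½·804·6.86² − 804·9.81·3.51 = 55100 Pa. So P_gauge = P_top − P_atm = -46600 Pa.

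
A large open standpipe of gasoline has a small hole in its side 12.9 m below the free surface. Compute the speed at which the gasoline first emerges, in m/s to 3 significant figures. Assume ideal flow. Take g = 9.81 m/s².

Bernoulli from surface to hole (P equal, v_surface ≈ 0): v = √(2gh) = √(2×9.81×12.9) = 15.9 m/s.

15.9 m/s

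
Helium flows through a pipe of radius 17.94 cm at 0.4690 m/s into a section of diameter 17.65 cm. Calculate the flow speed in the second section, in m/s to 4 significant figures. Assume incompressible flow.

v₂ = 1.938 m/s

Continuity gives A₁v₁ = A₂v₂, so v₂ = (1011 cm²)/(244.7 cm²) × 0.4690 m/s = 1.938 m/s.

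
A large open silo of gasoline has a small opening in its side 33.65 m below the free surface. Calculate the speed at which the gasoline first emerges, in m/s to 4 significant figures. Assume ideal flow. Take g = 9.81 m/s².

Bernoulli from surface to hole (P equal, v_surface ≈ 0): v = √(2gh) = √(2×9.81×33.65) = 25.69 m/s.

v ≈ 25.69 m/s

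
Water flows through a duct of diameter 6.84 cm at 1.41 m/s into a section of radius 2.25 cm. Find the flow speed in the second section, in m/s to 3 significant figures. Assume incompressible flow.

By continuity, v₂ = v₁·A₁/A₂ = 1.41·(36.7/15.9) = 3.26 m/s.

3.26 m/s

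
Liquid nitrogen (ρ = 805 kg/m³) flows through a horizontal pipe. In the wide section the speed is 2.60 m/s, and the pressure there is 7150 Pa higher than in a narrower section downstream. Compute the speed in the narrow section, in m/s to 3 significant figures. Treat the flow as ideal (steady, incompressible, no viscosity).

Along the level pipe P + ½ρv² is conserved, hence v₂² = v₁² + 2(P₁ − P₂)/ρ.
v₂ = √(2.60² + 2·7150/805) = √(6.76 + 17.8) = 4.95 m/s.

v₂ = 4.95 m/s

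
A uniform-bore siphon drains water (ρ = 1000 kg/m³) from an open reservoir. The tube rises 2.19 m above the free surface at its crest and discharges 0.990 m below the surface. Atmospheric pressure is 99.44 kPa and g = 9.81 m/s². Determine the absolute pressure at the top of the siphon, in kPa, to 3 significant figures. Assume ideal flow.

From the surface to the outlet (both open to atmosphere, surface at rest): v = √(2g·h_out) = √(2·9.81·0.990) = 4.41 m/s.
Continuity keeps v the same throughout the tube; from surface to crest, P_atm + 0 = P_top + ½ρv² + ρg·h_top.
P_top = 99440 − ½·1000·4.41² − 1000·9.81·2.19 = 68200 Pa.

P_top = 68.2 kPa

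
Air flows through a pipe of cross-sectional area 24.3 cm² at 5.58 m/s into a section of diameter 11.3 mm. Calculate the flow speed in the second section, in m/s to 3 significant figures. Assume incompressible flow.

By continuity, v₂ = v₁·A₁/A₂ = 5.58·(24.3/1.00) = 135 m/s.

v₂ ≈ 135 m/s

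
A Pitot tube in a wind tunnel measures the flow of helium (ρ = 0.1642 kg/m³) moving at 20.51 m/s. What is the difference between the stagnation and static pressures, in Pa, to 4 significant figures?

Bernoulli between the free stream and the stagnation point: ½ρv² = P_stag − P_static.
ΔP = ½·0.1642·20.51² = 34.54 Pa.

34.54 Pa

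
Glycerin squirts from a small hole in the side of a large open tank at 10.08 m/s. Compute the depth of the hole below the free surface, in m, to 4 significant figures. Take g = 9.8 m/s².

5.184 m

For a small hole in a large open tank, ½v² = gh, giving h = v²/(2g).
h = 10.08²/(2·9.8) = 101.6/19.60 = 5.184 m.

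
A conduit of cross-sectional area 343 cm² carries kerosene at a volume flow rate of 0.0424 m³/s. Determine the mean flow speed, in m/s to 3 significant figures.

v ≈ 1.24 m/s

Q = 0.0424 m³/s = 0.0424 m³/s.
v = Q/A = 0.0424 / 0.0343 = 1.24 m/s.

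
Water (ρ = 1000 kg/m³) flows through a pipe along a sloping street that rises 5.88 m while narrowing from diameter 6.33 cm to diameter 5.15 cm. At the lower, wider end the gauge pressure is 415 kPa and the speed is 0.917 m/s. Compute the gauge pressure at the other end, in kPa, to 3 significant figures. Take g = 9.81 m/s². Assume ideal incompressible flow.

P₂ ≈ 357 kPa

The volume flow rate is constant, so v₂ = (A₁/A₂)v₁ = (31.5/20.8)·0.917 = 1.39 m/s.
Bernoulli: P₁ + ½ρv₁² + ρg h₁ = P₂ + ½ρv₂² + ρg h₂, so P₂ = P₁ + ½ρ(v₁² − v₂²) − ρg(h₂ − h₁).
P₂ = 415000 + ½·1000·(0.917² − 1.39²) − 1000·9.81·(+5.88) = 415000 + (-539) − (57700) = 357000 Pa.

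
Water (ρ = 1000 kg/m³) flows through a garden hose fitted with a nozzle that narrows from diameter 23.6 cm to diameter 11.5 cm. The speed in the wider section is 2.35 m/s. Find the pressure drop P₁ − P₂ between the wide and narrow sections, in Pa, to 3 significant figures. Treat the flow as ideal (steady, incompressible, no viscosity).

The volume flow rate is constant, so v₂ = (A₁/A₂)v₁ = (437/104)·2.35 = 9.90 m/s.
Bernoulli (h₁ = h₂): P₁ − P₂ = ½ρ(v₂² − v₁²).
P₁ − P₂ = ½·1000·(9.90² − 2.35²) = ½·1000·92.4 = 46200 Pa.

ΔP ≈ 46200 Pa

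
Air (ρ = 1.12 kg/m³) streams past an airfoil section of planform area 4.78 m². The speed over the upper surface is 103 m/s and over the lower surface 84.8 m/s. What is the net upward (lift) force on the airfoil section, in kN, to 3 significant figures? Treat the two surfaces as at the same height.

9.15 kN

With equal heights on the two surfaces, Bernoulli gives P_lower − P_upper = ½ρ(v_upper² − v_lower²).
ΔP = ½·1.12·(103² − 84.8²) = 1910 Pa.
Lift = ΔP · A = 1910 × 4.78 = 9150 N.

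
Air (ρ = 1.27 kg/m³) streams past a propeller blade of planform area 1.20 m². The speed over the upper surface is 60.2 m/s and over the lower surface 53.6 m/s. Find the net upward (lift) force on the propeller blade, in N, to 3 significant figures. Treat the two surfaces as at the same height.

F = 572 N

From P + ½ρv² = const at equal height, P_low − P_up = ½ρ(v_up² − v_low²).
ΔP = ½·1.27·(60.2² − 53.6²) = 477 Pa.
Lift = ΔP · A = 477 × 1.20 = 572 N.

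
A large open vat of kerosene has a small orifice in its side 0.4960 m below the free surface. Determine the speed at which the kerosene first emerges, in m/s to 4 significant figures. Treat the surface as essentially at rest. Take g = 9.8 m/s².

The surface is effectively still and both ends are open, so ½v² = gh and v = √(2·9.8·0.4960) = 3.118 m/s.

3.118 m/s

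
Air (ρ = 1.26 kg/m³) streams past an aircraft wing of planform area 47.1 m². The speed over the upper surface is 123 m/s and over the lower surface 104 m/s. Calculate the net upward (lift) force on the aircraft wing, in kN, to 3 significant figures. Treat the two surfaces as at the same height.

F = 128 kN

The faster flow above has the lower pressure; Bernoulli (same height) gives ΔP = ½ρ(v_up² − v_low²).
ΔP = ½·1.26·(123² − 104²) = 2720 Pa.
Lift = ΔP · A = 2720 × 47.1 = 128000 N.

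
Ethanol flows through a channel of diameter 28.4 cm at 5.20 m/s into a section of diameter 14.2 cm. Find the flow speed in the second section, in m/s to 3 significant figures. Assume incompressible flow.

Mass conservation (A₁v₁ = A₂v₂) gives v₂ = 5.20 × 633/158 = 20.8 m/s.

v₂ = 20.8 m/s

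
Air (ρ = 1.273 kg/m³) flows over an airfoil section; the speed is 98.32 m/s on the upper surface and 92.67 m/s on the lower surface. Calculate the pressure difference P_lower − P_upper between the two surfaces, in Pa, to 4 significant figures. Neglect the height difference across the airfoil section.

ΔP = 686.8 Pa

Bernoulli (same height): P_lower − P_upper = ½ρ(v_upper² − v_lower²).
ΔP = ½·1.273·(98.32² − 92.67²) = 686.8 Pa.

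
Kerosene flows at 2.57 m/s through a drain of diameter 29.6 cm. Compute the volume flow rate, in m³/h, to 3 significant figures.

Q ≈ 637 m³/h

Q = A·v = 0.0688 m² × 2.57 m/s = 0.177 m³/s.
Converting: 0.177 m³/s × 3600 = 637 m³/h.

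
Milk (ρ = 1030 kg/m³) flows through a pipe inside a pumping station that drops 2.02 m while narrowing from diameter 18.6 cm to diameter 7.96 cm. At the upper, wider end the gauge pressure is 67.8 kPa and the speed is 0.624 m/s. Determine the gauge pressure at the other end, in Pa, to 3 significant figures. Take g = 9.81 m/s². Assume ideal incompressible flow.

Continuity gives A₁v₁ = A₂v₂, so v₂ = (272 cm²)/(49.8 cm²) × 0.624 m/s = 3.41 m/s.
Energy conservation along the streamline gives P₂ = P₁ − ½ρ(v₂² − v₁²) − ρg(h₂ − h₁).
P₂ = 67800 + ½·1030·(0.624² − 3.41²) − 1030·9.81·(−2.02) = 67800 + (-5780) − (-20400) = 82400 Pa.

P₂ ≈ 82400 Pa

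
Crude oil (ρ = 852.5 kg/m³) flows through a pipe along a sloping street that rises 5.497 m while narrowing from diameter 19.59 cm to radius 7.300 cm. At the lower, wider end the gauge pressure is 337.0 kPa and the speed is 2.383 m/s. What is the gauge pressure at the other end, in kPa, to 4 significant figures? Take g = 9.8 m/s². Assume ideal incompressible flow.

P₂ = 285.7 kPa

By continuity, v₂ = v₁·A₁/A₂ = 2.383·(301.4/167.4) = 4.290 m/s.
Energy conservation along the streamline gives P₂ = P₁ − ½ρ(v₂² − v₁²) − ρg(h₂ − h₁).
P₂ = 337000 + ½·852.5·(2.383² − 4.290²) − 852.5·9.8·(+5.497) = 337000 + (-5425) − (45920) = 285700 Pa.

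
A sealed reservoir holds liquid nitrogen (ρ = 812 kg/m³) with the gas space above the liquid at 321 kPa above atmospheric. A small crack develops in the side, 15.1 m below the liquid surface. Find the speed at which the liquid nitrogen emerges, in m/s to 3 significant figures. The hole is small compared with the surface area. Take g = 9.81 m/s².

Take point 1 at the surface (v₁ ≈ 0) and point 2 at the hole (at atmospheric pressure). Bernoulli: P₁ + ρg h = P_atm + ½ρv₂².
With P₁ − P_atm = 321000 Pa, v₂ = √(2gh + 2ΔP/ρ) = √(2·9.81·15.1 + 2·321000/812) = 33.0 m/s.

v ≈ 33.0 m/s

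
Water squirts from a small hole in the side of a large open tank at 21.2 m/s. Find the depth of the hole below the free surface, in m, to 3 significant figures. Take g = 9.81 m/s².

Torricelli: v = √(2gh), so h = v²/(2g).
h = 21.2²/(2·9.81) = 449/19.62 = 22.9 m.

h ≈ 22.9 m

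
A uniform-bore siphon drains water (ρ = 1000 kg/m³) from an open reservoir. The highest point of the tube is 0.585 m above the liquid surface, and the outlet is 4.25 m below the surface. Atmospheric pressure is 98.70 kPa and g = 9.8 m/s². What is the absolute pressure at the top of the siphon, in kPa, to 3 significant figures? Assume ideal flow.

51.3 kPa

From the surface to the outlet (both open to atmosphere, surface at rest): v = √(2g·h_out) = √(2·9.8·4.25) = 9.13 m/s.
With constant cross-section the crest speed equals v; applying Bernoulli from the surface up to the crest, P_top = P_atm − ½ρv² − ρg·h_top.
P_top = 98700 − ½·1000·9.13² − 1000·9.8·0.585 = 51300 Pa.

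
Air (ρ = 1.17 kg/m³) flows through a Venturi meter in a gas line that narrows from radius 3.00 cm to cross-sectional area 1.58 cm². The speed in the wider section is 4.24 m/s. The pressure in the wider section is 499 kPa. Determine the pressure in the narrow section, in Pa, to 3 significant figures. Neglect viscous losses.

P₂ ≈ 496000 Pa

Continuity gives A₁v₁ = A₂v₂, so v₂ = (28.3 cm²)/(1.58 cm²) × 4.24 m/s = 75.9 m/s.
The pipe is horizontal, so Bernoulli reduces to P₁ + ½ρv₁² = P₂ + ½ρv₂².
P₂ = P₁ − ½ρ(v₂² − v₁²) = 499000 − ½·1.17·(75.9² − 4.24²) = 499000 − 3360 = 496000 Pa.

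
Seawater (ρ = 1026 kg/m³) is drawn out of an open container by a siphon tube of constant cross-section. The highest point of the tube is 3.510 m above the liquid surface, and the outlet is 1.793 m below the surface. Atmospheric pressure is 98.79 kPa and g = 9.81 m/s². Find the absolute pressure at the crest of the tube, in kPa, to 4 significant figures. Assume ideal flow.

45.41 kPa

From the surface to the outlet (both open to atmosphere, surface at rest): v = √(2g·h_out) = √(2·9.81·1.793) = 5.931 m/s.
With constant cross-section the crest speed equals v; applying Bernoulli from the surface up to the crest, P_top = P_atm − ½ρv² − ρg·h_top.
P_top = 98790 − ½·1026·5.931² − 1026·9.81·3.510 = 45410 Pa.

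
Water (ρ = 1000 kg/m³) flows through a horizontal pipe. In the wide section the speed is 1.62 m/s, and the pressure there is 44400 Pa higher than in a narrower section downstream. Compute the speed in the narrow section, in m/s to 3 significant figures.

Horizontal Bernoulli: P₁ + ½ρv₁² = P₂ + ½ρv₂², so v₂² = v₁² + 2(P₁ − P₂)/ρ.
v₂ = √(1.62² + 2·44400/1000) = √(2.62 + 88.8) = 9.56 m/s.

v₂ ≈ 9.56 m/s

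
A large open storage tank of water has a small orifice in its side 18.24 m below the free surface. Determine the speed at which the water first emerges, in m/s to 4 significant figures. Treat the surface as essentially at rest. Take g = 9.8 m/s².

With the surface at rest and both surface and jet at atmospheric pressure, Bernoulli gives ρg h = ½ρv², so v = √(2gh) = √(2·9.8·18.24) = 18.91 m/s.

18.91 m/s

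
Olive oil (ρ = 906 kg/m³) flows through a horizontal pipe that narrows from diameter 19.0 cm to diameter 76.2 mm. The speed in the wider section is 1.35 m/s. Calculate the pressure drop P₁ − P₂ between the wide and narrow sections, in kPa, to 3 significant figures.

By continuity, v₂ = v₁·A₁/A₂ = 1.35·(284/45.6) = 8.39 m/s.
Bernoulli (h₁ = h₂): P₁ − P₂ = ½ρ(v₂² − v₁²).
P₁ − P₂ = ½·906·(8.39² − 1.35²) = ½·906·68.6 = 31100 Pa.

ΔP = 31.1 kPa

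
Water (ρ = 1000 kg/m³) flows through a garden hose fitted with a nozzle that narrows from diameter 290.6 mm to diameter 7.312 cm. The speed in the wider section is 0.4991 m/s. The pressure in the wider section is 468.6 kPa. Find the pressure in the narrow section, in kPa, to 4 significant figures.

P₂ = 437.7 kPa

Mass conservation (A₁v₁ = A₂v₂) gives v₂ = 0.4991 × 663.3/41.99 = 7.883 m/s.
The pipe is horizontal, so Bernoulli reduces to P₁ + ½ρv₁² = P₂ + ½ρv₂².
P₂ = P₁ − ½ρ(v₂² − v₁²) = 468600 − ½·1000·(7.883² − 0.4991²) = 468600 − 30950 = 437700 Pa.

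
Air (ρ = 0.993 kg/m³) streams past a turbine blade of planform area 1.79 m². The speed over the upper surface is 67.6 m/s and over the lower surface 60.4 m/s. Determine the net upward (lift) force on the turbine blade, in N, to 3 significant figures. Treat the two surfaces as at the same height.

With equal heights on the two surfaces, Bernoulli gives P_lower − P_upper = ½ρ(v_upper² − v_lower²).
ΔP = ½·0.993·(67.6² − 60.4²) = 458 Pa.
Lift = ΔP · A = 458 × 1.79 = 819 N.

819 N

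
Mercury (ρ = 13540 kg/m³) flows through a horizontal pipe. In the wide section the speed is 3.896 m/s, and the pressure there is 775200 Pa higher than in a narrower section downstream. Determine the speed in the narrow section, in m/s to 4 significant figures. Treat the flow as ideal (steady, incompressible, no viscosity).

v₂ = 11.39 m/s

Horizontal Bernoulli: P₁ + ½ρv₁² = P₂ + ½ρv₂², so v₂² = v₁² + 2(P₁ − P₂)/ρ.
v₂ = √(3.896² + 2·775200/13540) = √(15.18 + 114.5) = 11.39 m/s.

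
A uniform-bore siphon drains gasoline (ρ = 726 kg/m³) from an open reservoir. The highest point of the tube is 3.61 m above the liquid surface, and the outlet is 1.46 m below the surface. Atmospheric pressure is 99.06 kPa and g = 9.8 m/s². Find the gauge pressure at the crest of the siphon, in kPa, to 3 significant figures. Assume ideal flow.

Bernoulli surface→outlet gives ½v² = g·h_out, so v = √(2·9.8·1.46) = 5.35 m/s.
The bore is uniform, so the speed at the crest is the same v. Bernoulli surface→crest: P_atm = P_top + ½ρv² + ρg·h_top.
P_top = 99060 − ½·726·5.35² − 726·9.8·3.61 = 63000 Pa. So P_gauge = P_top − P_atm = -36100 Pa.

P_gauge ≈ -36.1 kPa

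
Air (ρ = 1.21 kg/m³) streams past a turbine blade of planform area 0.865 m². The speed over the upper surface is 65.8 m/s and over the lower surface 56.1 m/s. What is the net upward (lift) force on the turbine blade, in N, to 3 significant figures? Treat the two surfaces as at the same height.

From P + ½ρv² = const at equal height, P_low − P_up = ½ρ(v_up² − v_low²).
ΔP = ½·1.21·(65.8² − 56.1²) = 715 Pa.
Lift = ΔP · A = 715 × 0.865 = 619 N.

F ≈ 619 N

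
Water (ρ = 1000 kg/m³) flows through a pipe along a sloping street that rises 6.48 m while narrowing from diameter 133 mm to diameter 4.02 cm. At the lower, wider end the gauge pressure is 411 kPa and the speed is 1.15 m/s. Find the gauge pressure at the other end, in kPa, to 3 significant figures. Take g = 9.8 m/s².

Continuity gives A₁v₁ = A₂v₂, so v₂ = (139 cm²)/(12.7 cm²) × 1.15 m/s = 12.6 m/s.
Applying Bernoulli between the two ends and solving for P₂: P₂ = P₁ + ½ρ(v₁² − v₂²) − ρgΔh.
P₂ = 411000 + ½·1000·(1.15² − 12.6²) − 1000·9.8·(+6.48) = 411000 + (-78600) − (63500) = 269000 Pa.

269 kPa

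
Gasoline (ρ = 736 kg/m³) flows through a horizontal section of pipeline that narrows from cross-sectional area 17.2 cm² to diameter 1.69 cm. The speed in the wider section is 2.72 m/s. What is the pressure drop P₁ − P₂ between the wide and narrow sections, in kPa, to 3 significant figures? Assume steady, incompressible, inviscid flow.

Mass conservation (A₁v₁ = A₂v₂) gives v₂ = 2.72 × 17.2/2.24 = 20.9 m/s.
Bernoulli (h₁ = h₂): P₁ − P₂ = ½ρ(v₂² − v₁²).
P₁ − P₂ = ½·736·(20.9² − 2.72²) = ½·736·428 = 157000 Pa.

ΔP ≈ 157 kPa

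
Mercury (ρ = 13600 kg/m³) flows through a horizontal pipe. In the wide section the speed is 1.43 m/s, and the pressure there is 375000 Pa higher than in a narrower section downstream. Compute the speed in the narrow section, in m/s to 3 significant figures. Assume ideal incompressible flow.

v₂ ≈ 7.56 m/s

Horizontal Bernoulli: P₁ + ½ρv₁² = P₂ + ½ρv₂², so v₂² = v₁² + 2(P₁ − P₂)/ρ.
v₂ = √(1.43² + 2·375000/13600) = √(2.04 + 55.1) = 7.56 m/s.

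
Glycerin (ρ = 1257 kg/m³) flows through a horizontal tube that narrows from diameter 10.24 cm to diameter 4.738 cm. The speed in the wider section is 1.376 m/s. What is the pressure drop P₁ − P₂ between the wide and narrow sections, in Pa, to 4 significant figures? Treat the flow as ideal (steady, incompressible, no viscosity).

Continuity gives A₁v₁ = A₂v₂, so v₂ = (82.35 cm²)/(17.63 cm²) × 1.376 m/s = 6.427 m/s.
The pipe is horizontal, so Bernoulli reduces to P₁ + ½ρv₁² = P₂ + ½ρv₂².
P₁ − P₂ = ½·1257·(6.427² − 1.376²) = ½·1257·39.42 = 24770 Pa.

ΔP ≈ 24770 Pa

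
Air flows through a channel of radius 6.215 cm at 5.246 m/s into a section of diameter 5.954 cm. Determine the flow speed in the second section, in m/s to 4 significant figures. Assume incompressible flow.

By continuity, v₂ = v₁·A₁/A₂ = 5.246·(121.3/27.84) = 22.86 m/s.

v₂ = 22.86 m/s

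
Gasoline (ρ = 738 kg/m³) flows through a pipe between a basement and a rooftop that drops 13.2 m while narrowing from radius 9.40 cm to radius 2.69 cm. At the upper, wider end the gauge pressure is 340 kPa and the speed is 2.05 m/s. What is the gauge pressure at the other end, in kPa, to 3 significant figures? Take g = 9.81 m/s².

By continuity, v₂ = v₁·A₁/A₂ = 2.05·(278/22.7) = 25.0 m/s.
Energy conservation along the streamline gives P₂ = P₁ − ½ρ(v₂² − v₁²) − ρg(h₂ − h₁).
P₂ = 340000 + ½·738·(2.05² − 25.0²) − 738·9.81·(−13.2) = 340000 + (-230000) − (-95600) = 206000 Pa.

P₂ ≈ 206 kPa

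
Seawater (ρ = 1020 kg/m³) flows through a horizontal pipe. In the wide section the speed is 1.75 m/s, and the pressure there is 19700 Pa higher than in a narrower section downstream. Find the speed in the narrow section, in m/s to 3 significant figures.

v₂ ≈ 6.46 m/s

Along the level pipe P + ½ρv² is conserved, hence v₂² = v₁² + 2(P₁ − P₂)/ρ.
v₂ = √(1.75² + 2·19700/1020) = √(3.06 + 38.6) = 6.46 m/s.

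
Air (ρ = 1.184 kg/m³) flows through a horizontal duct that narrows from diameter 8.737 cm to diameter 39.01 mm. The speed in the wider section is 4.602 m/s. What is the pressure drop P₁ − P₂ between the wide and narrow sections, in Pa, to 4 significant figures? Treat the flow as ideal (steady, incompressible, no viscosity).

The volume flow rate is constant, so v₂ = (A₁/A₂)v₁ = (59.95/11.95)·4.602 = 23.08 m/s.
The pipe is horizontal, so Bernoulli reduces to P₁ + ½ρv₁² = P₂ + ½ρv₂².
P₁ − P₂ = ½·1.184·(23.08² − 4.602²) = ½·1.184·511.7 = 302.9 Pa.

ΔP = 302.9 Pa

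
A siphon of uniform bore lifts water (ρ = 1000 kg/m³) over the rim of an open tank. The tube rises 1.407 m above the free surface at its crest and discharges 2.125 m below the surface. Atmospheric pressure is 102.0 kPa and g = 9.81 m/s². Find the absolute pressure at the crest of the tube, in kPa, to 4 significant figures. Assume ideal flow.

P_top = 67.35 kPa

The outlet speed comes from Torricelli: v = √(2g·2.125) = 6.457 m/s.
The bore is uniform, so the speed at the crest is the same v. Bernoulli surface→crest: P_atm = P_top + ½ρv² + ρg·h_top.
P_top = 102000 − ½·1000·6.457² − 1000·9.81·1.407 = 67350 Pa.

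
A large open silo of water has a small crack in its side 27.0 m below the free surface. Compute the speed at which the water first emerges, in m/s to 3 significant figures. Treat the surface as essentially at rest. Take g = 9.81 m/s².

v ≈ 23.0 m/s

The surface is effectively still and both ends are open, so ½v² = gh and v = √(2·9.81·27.0) = 23.0 m/s.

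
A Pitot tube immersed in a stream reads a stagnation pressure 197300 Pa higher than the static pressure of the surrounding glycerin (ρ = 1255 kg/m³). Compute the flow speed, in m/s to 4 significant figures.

v ≈ 17.73 m/s

The dynamic pressure equals the rise in static pressure at the stagnation point: ΔP = ½ρv².
v = √(2ΔP/ρ) = √(2·197300/1255) = 17.73 m/s.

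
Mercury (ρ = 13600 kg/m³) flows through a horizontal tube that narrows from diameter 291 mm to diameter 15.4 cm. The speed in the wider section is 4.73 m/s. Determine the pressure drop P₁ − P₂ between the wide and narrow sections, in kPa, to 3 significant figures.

ΔP = 1790 kPa

The volume flow rate is constant, so v₂ = (A₁/A₂)v₁ = (665/186)·4.73 = 16.9 m/s.
With no height change, Bernoulli's equation is P₁ + ½ρv₁² = P₂ + ½ρv₂².
P₁ − P₂ = ½·13600·(16.9² − 4.73²) = ½·13600·263 = 1790000 Pa.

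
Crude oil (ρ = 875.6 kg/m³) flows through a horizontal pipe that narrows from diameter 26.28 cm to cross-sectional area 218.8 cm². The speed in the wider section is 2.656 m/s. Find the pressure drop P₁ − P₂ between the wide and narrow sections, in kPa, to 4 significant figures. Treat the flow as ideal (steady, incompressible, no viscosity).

Mass conservation (A₁v₁ = A₂v₂) gives v₂ = 2.656 × 542.4/218.8 = 6.584 m/s.
With no height change, Bernoulli's equation is P₁ + ½ρv₁² = P₂ + ½ρv₂².
P₁ − P₂ = ½·875.6·(6.584² − 2.656²) = ½·875.6·36.30 = 15890 Pa.

ΔP = 15.89 kPa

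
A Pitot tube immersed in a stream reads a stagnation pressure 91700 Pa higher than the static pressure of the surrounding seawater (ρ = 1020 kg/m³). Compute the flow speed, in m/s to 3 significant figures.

v = 13.4 m/s

Bernoulli between the free stream and the stagnation point: ½ρv² = P_stag − P_static.
v = √(2ΔP/ρ) = √(2·91700/1020) = 13.4 m/s.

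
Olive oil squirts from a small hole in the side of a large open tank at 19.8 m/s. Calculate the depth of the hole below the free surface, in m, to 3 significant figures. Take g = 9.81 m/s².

h ≈ 20.0 m

Torricelli: v = √(2gh), so h = v²/(2g).
h = 19.8²/(2·9.81) = 392/19.62 = 20.0 m.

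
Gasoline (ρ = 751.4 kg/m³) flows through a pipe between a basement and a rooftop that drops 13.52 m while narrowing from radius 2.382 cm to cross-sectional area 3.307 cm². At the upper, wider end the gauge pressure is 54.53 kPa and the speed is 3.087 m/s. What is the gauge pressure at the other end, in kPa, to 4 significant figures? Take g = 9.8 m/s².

The volume flow rate is constant, so v₂ = (A₁/A₂)v₁ = (17.83/3.307)·3.087 = 16.64 m/s.
Bernoulli: P₁ + ½ρv₁² + ρg h₁ = P₂ + ½ρv₂² + ρg h₂, so P₂ = P₁ + ½ρ(v₁² − v₂²) − ρg(h₂ − h₁).
P₂ = 54530 + ½·751.4·(3.087² − 16.64²) − 751.4·9.8·(−13.52) = 54530 + (-100400) − (-99560) = 53650 Pa.

P₂ ≈ 53.65 kPa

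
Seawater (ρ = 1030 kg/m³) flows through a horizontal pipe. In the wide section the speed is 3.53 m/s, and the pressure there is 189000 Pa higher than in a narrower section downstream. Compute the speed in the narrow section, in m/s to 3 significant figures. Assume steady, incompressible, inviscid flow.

19.5 m/s

Horizontal Bernoulli: P₁ + ½ρv₁² = P₂ + ½ρv₂², so v₂² = v₁² + 2(P₁ − P₂)/ρ.
v₂ = √(3.53² + 2·189000/1030) = √(12.5 + 367) = 19.5 m/s.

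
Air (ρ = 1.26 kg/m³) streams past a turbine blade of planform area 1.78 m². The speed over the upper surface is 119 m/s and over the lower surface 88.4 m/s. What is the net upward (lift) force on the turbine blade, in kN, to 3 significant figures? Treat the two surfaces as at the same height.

With equal heights on the two surfaces, Bernoulli gives P_lower − P_upper = ½ρ(v_upper² − v_lower²).
ΔP = ½·1.26·(119² − 88.4²) = 4000 Pa.
Lift = ΔP · A = 4000 × 1.78 = 7120 N.

F = 7.12 kN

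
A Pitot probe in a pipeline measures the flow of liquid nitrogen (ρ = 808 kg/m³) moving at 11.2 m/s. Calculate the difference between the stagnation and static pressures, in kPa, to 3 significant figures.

Bernoulli between the free stream and the stagnation point: ½ρv² = P_stag − P_static.
ΔP = ½·808·11.2² = 50700 Pa.

ΔP = 50.7 kPa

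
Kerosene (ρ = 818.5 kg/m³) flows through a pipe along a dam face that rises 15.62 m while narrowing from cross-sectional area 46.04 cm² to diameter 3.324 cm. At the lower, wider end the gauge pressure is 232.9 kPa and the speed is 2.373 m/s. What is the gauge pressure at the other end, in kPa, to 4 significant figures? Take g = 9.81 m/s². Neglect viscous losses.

P₂ = 44.92 kPa

The volume flow rate is constant, so v₂ = (A₁/A₂)v₁ = (46.04/8.678)·2.373 = 12.59 m/s.
Energy conservation along the streamline gives P₂ = P₁ − ½ρ(v₂² − v₁²) − ρg(h₂ − h₁).
P₂ = 232900 + ½·818.5·(2.373² − 12.59²) − 818.5·9.81·(+15.62) = 232900 + (-62560) − (125400) = 44920 Pa.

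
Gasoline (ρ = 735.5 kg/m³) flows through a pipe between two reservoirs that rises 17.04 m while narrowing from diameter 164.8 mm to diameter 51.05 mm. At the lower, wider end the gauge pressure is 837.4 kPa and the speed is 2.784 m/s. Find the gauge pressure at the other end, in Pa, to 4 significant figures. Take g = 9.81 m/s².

By continuity, v₂ = v₁·A₁/A₂ = 2.784·(213.3/20.47) = 29.01 m/s.
Bernoulli: P₁ + ½ρv₁² + ρg h₁ = P₂ + ½ρv₂² + ρg h₂, so P₂ = P₁ + ½ρ(v₁² − v₂²) − ρg(h₂ − h₁).
P₂ = 837400 + ½·735.5·(2.784² − 29.01²) − 735.5·9.81·(+17.04) = 837400 + (-306700) − (122900) = 407700 Pa.

P₂ = 407700 Pa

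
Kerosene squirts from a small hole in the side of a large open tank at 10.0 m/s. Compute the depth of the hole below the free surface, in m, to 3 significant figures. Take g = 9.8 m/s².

h = 5.10 m

Torricelli: v = √(2gh), so h = v²/(2g).
h = 10.0²/(2·9.8) = 100/19.60 = 5.10 m.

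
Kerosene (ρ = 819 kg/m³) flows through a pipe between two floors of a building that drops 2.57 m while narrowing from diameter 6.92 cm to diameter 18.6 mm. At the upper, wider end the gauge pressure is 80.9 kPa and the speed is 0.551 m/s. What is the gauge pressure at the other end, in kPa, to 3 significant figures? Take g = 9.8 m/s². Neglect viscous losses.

The volume flow rate is constant, so v₂ = (A₁/A₂)v₁ = (37.6/2.72)·0.551 = 7.63 m/s.
Bernoulli: P₁ + ½ρv₁² + ρg h₁ = P₂ + ½ρv₂² + ρg h₂, so P₂ = P₁ + ½ρ(v₁² − v₂²) − ρg(h₂ − h₁).
P₂ = 80900 + ½·819·(0.551² − 7.63²) − 819·9.8·(−2.57) = 80900 + (-23700) − (-20600) = 77800 Pa.

77.8 kPa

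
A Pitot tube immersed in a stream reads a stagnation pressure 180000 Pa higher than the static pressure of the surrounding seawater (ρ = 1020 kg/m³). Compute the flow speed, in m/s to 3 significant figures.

The dynamic pressure equals the rise in static pressure at the stagnation point: ΔP = ½ρv².
v = √(2ΔP/ρ) = √(2·180000/1020) = 18.8 m/s.

v ≈ 18.8 m/s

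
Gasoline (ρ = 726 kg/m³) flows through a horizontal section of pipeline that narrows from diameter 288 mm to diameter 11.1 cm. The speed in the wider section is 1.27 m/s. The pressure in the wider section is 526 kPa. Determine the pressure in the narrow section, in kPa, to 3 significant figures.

P₂ ≈ 500 kPa

By continuity, v₂ = v₁·A₁/A₂ = 1.27·(651/96.8) = 8.55 m/s.
Bernoulli (h₁ = h₂): P₁ − P₂ = ½ρ(v₂² − v₁²).
P₂ = P₁ − ½ρ(v₂² − v₁²) = 526000 − ½·726·(8.55² − 1.27²) = 526000 − 25900 = 500000 Pa.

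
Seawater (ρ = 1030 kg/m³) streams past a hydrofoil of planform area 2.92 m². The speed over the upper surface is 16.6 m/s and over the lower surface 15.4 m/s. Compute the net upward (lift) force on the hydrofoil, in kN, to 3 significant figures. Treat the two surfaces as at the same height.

The faster flow above has the lower pressure; Bernoulli (same height) gives ΔP = ½ρ(v_up² − v_low²).
ΔP = ½·1030·(16.6² − 15.4²) = 19800 Pa.
Lift = ΔP · A = 19800 × 2.92 = 57700 N.

F = 57.7 kN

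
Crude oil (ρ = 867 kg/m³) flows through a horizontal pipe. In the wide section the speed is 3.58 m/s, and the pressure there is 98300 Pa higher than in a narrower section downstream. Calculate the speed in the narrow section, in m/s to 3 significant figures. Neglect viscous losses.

With h₁ = h₂, rearranging Bernoulli gives v₂ = √(v₁² + 2ΔP/ρ).
v₂ = √(3.58² + 2·98300/867) = √(12.8 + 227) = 15.5 m/s.

v₂ ≈ 15.5 m/s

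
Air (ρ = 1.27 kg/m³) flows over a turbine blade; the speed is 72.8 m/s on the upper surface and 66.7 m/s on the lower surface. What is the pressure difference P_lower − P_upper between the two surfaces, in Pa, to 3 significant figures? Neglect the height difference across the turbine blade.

The pressure is lower where the speed is higher: ΔP = ½ρ(v_up² − v_low²).
ΔP = ½·1.27·(72.8² − 66.7²) = 540 Pa.

ΔP ≈ 540 Pa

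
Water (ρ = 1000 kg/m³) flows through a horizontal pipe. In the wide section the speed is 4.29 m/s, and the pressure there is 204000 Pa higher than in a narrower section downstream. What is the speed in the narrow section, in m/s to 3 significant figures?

v₂ ≈ 20.6 m/s

With h₁ = h₂, rearranging Bernoulli gives v₂ = √(v₁² + 2ΔP/ρ).
v₂ = √(4.29² + 2·204000/1000) = √(18.4 + 408) = 20.6 m/s.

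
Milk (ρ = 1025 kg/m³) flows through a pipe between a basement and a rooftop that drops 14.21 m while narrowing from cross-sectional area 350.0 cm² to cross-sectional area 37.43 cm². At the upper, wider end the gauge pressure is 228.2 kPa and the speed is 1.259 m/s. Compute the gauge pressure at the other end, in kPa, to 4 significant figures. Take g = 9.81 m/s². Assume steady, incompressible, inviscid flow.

The volume flow rate is constant, so v₂ = (A₁/A₂)v₁ = (350.0/37.43)·1.259 = 11.77 m/s.
Energy conservation along the streamline gives P₂ = P₁ − ½ρ(v₂² − v₁²) − ρg(h₂ − h₁).
P₂ = 228200 + ½·1025·(1.259² − 11.77²) − 1025·9.81·(−14.21) = 228200 + (-70220) − (-142900) = 300900 Pa.

P₂ ≈ 300.9 kPa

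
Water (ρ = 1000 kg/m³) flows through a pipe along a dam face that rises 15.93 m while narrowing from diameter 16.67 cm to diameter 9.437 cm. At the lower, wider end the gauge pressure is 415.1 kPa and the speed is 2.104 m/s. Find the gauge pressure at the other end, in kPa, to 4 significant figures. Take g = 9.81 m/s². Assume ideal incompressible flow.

The volume flow rate is constant, so v₂ = (A₁/A₂)v₁ = (218.3/69.95)·2.104 = 6.565 m/s.
Bernoulli: P₁ + ½ρv₁² + ρg h₁ = P₂ + ½ρv₂² + ρg h₂, so P₂ = P₁ + ½ρ(v₁² − v₂²) − ρg(h₂ − h₁).
P₂ = 415100 + ½·1000·(2.104² − 6.565²) − 1000·9.81·(+15.93) = 415100 + (-19340) − (156300) = 239500 Pa.

P₂ = 239.5 kPa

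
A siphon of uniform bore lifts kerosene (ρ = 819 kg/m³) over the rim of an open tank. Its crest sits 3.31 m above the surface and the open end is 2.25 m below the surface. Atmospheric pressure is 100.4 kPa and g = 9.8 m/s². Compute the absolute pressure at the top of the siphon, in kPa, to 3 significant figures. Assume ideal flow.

The outlet speed comes from Torricelli: v = √(2g·2.25) = 6.64 m/s.
Continuity keeps v the same throughout the tube; from surface to crest, P_atm + 0 = P_top + ½ρv² + ρg·h_top.
P_top = 100400 − ½·819·6.64² − 819·9.8·3.31 = 55800 Pa.

P_top = 55.8 kPa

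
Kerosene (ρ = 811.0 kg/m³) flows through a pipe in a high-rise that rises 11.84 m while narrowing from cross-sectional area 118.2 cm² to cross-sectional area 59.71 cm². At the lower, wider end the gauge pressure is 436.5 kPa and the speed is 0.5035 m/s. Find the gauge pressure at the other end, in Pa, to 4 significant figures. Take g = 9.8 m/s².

By continuity, v₂ = v₁·A₁/A₂ = 0.5035·(118.2/59.71) = 0.9967 m/s.
Energy conservation along the streamline gives P₂ = P₁ − ½ρ(v₂² − v₁²) − ρg(h₂ − h₁).
P₂ = 436500 + ½·811.0·(0.5035² − 0.9967²) − 811.0·9.8·(+11.84) = 436500 + (-300.0) − (94100) = 342100 Pa.

P₂ ≈ 342100 Pa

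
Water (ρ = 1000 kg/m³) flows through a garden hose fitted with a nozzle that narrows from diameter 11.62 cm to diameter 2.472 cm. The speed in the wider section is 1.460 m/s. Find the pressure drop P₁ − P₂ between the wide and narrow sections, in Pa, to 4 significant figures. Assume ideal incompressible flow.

519300 Pa

Continuity gives A₁v₁ = A₂v₂, so v₂ = (106.0 cm²)/(4.799 cm²) × 1.460 m/s = 32.26 m/s.
The pipe is horizontal, so Bernoulli reduces to P₁ + ½ρv₁² = P₂ + ½ρv₂².
P₁ − P₂ = ½·1000·(32.26² − 1.460²) = ½·1000·1039 = 519300 Pa.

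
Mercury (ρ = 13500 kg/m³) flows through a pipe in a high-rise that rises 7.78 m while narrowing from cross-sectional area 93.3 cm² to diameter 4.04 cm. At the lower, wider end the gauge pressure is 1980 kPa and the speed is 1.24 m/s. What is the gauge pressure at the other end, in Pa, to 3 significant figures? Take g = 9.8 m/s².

P₂ = 411000 Pa

By continuity, v₂ = v₁·A₁/A₂ = 1.24·(93.3/12.8) = 9.03 m/s.
Energy conservation along the streamline gives P₂ = P₁ − ½ρ(v₂² − v₁²) − ρg(h₂ − h₁).
P₂ = 1980000 + ½·13500·(1.24² − 9.03²) − 13500·9.8·(+7.78) = 1980000 + (-539000) − (1030000) = 411000 Pa.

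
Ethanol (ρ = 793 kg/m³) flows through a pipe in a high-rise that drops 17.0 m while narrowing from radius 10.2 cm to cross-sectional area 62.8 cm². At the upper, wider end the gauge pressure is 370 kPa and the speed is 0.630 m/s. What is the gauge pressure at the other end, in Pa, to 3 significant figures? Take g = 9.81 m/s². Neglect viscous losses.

Mass conservation (A₁v₁ = A₂v₂) gives v₂ = 0.630 × 327/62.8 = 3.28 m/s.
Energy conservation along the streamline gives P₂ = P₁ − ½ρ(v₂² − v₁²) − ρg(h₂ − h₁).
P₂ = 370000 + ½·793·(0.630² − 3.28²) − 793·9.81·(−17.0) = 370000 + (-4110) − (-132000) = 498000 Pa.

P₂ ≈ 498000 Pa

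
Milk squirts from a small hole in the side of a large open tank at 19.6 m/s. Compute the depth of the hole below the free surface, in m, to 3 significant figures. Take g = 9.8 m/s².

Inverting v = √(2gh) gives h = v² / 2g.
h = 19.6²/(2·9.8) = 384/19.60 = 19.6 m.

h = 19.6 m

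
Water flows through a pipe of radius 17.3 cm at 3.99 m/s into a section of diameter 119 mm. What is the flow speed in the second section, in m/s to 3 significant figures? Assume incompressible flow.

Continuity gives A₁v₁ = A₂v₂, so v₂ = (940 cm²)/(111 cm²) × 3.99 m/s = 33.7 m/s.

v₂ ≈ 33.7 m/s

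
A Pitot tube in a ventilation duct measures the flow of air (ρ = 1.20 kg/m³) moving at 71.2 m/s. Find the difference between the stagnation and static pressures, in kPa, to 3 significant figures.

ΔP = 3.04 kPa

The dynamic pressure equals the rise in static pressure at the stagnation point: ΔP = ½ρv².
ΔP = ½·1.20·71.2² = 3040 Pa.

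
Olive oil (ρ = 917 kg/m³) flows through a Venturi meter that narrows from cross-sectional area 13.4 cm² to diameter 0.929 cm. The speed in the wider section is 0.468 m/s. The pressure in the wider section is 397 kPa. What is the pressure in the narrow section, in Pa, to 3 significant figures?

By continuity, v₂ = v₁·A₁/A₂ = 0.468·(13.4/0.678) = 9.25 m/s.
Along the horizontal streamline, P + ½ρv² is constant.
P₂ = P₁ − ½ρ(v₂² − v₁²) = 397000 − ½·917·(9.25² − 0.468²) = 397000 − 39100 = 358000 Pa.

358000 Pa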